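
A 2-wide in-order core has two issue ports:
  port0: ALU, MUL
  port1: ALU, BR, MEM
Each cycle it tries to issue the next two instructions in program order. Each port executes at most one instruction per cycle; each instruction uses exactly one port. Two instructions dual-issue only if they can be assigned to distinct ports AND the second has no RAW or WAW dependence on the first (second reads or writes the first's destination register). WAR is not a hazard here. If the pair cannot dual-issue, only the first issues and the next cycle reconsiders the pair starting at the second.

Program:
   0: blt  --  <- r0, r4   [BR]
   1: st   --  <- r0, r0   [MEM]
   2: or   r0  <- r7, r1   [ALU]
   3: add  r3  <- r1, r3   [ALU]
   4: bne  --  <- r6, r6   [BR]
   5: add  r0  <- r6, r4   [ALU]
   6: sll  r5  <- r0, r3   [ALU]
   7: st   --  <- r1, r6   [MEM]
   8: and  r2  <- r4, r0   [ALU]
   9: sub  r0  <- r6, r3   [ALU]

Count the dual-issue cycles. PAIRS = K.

c0: i0 blt.BR  no-port BR/MEM
c1: i1,i2 st.MEM;or.ALU  2-wide
c2: i3,i4 add.ALU;bne.BR  2-wide
c3: i5 add.ALU  RAW r0
c4: i6,i7 sll.ALU;st.MEM  2-wide
c5: i8,i9 and.ALU;sub.ALU  2-wide

PAIRS = 4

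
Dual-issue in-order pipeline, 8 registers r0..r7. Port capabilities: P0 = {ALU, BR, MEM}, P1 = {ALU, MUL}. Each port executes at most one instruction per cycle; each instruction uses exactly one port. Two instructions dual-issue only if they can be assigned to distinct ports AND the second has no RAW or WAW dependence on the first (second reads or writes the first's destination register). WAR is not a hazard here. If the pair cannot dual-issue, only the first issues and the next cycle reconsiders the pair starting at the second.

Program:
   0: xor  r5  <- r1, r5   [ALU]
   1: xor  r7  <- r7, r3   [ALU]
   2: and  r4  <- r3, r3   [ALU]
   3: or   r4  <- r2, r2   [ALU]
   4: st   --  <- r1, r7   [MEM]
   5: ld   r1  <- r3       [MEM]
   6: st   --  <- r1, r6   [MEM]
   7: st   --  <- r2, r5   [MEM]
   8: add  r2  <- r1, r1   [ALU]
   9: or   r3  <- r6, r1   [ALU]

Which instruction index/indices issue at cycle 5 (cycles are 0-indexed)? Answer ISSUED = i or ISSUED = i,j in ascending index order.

ISSUED = 7,8

c0: i0/i1 xor;xor  2-wide
c1: i2 and  WAW r4
c2: i3/i4 or;st  2-wide
c3: i5 ld  no-port MEM/MEM
c4: i6 st  no-port MEM/MEM
c5: i7/i8 st;add  2-wide
c6: i9 or  tail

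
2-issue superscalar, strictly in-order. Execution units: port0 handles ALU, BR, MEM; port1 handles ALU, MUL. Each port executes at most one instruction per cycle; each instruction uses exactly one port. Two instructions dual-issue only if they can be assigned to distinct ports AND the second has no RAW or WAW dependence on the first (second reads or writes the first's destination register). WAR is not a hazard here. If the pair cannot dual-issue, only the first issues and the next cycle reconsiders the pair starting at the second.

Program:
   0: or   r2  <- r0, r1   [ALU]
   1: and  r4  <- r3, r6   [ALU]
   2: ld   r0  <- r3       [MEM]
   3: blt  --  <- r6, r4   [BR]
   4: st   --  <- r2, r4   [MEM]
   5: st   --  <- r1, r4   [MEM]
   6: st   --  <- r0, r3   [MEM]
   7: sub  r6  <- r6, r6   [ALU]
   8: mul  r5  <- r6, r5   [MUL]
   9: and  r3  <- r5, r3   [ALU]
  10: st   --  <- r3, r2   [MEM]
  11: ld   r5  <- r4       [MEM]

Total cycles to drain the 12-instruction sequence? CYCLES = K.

CYCLES = 10

t=0 i0/i1:or;and ; 2-wide
t=1 i2:ld ; no-port MEM/BR
t=2 i3:blt ; no-port BR/MEM
t=3 i4:st ; no-port MEM/MEM
t=4 i5:st ; no-port MEM/MEM
t=5 i6/i7:st;sub ; 2-wide
t=6 i8:mul ; RAW r5
t=7 i9:and ; RAW r3
t=8 i10:st ; no-port MEM/MEM
t=9 i11:ld ; tail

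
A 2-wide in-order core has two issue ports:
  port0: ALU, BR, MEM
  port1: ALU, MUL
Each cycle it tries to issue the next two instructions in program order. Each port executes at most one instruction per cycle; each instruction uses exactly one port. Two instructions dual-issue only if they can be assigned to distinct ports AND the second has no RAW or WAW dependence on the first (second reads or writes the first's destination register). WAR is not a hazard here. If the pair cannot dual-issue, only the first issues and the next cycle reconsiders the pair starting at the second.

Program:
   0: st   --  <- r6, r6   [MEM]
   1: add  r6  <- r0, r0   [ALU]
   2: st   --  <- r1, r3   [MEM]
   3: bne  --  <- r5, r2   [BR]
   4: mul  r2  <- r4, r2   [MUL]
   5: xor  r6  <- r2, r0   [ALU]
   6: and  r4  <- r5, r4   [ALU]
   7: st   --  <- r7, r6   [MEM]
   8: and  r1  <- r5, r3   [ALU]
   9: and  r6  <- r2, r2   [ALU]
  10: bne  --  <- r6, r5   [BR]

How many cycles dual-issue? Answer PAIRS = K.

PAIRS = 4

0. st.MEM;add.ALU @i0/i1  | pair
1. st.MEM @i2  | no-port MEM/BR
2. bne.BR;mul.MUL @i3/i4  | pair
3. xor.ALU;and.ALU @i5/i6  | pair
4. st.MEM;and.ALU @i7/i8  | pair
5. and.ALU @i9  | RAW r6
6. bne.BR @i10  | tail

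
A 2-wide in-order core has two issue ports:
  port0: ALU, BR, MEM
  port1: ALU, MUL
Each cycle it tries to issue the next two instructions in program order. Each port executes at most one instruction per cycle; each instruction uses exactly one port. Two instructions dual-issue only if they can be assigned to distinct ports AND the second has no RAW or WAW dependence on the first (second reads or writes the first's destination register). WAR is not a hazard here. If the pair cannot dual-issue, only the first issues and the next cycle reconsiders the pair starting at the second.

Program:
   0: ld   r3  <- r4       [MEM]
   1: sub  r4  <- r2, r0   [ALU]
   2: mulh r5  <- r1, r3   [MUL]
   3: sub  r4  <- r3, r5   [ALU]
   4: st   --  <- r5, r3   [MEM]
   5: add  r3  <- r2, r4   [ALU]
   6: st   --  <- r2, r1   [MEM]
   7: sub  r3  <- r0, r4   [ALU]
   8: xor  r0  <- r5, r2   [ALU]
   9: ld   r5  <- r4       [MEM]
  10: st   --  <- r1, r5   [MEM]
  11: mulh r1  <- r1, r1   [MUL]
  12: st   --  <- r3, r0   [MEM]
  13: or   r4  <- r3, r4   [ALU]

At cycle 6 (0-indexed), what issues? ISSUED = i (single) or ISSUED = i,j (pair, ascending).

ISSUED = 10,11

[0] i0/i1  ld.MEM;sub.ALU  -- pair
[1] i2  mulh.MUL  -- RAW r5
[2] i3/i4  sub.ALU;st.MEM  -- pair
[3] i5/i6  add.ALU;st.MEM  -- pair
[4] i7/i8  sub.ALU;xor.ALU  -- pair
[5] i9  ld.MEM  -- no-port MEM/MEM
[6] i10/i11  st.MEM;mulh.MUL  -- pair
[7] i12/i13  st.MEM;or.ALU  -- pair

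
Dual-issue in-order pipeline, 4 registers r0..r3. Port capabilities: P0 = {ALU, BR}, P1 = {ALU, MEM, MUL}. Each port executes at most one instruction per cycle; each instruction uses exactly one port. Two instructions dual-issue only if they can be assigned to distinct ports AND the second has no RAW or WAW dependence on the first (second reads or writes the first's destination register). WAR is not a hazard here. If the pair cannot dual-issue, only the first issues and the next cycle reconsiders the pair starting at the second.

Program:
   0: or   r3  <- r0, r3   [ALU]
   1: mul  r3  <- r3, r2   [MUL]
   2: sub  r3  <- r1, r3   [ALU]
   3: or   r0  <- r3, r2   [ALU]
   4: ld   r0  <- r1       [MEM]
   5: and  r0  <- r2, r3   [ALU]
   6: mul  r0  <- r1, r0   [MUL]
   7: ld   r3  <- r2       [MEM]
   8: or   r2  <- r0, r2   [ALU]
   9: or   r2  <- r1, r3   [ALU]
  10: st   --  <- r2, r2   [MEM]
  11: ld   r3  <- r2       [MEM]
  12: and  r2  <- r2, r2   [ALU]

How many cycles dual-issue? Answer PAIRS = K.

c0: i0 or.ALU  RAW+WAW r3
c1: i1 mul.MUL  RAW+WAW r3
c2: i2 sub.ALU  RAW r3
c3: i3 or.ALU  WAW r0
c4: i4 ld.MEM  WAW r0
c5: i5 and.ALU  RAW+WAW r0
c6: i6 mul.MUL  no-port MUL/MEM
c7: i7+i8 ld.MEM or.ALU  pair
c8: i9 or.ALU  RAW r2
c9: i10 st.MEM  no-port MEM/MEM
c10: i11+i12 ld.MEM and.ALU  pair

PAIRS = 2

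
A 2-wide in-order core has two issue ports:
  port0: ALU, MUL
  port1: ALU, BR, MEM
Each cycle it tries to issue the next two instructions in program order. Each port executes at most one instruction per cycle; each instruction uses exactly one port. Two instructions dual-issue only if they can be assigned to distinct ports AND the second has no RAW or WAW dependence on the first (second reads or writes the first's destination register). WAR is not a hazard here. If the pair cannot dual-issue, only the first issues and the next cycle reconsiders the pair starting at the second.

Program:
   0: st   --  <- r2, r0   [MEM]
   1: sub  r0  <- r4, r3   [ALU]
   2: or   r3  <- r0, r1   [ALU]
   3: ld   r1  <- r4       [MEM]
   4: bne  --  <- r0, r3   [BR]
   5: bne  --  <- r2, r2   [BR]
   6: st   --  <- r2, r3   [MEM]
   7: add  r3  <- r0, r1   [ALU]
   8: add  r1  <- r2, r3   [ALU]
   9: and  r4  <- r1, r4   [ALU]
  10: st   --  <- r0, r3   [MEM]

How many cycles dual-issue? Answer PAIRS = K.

[0] i0/i1  st.MEM;sub.ALU  -- dual
[1] i2/i3  or.ALU;ld.MEM  -- dual
[2] i4  bne.BR  -- no-port BR/BR
[3] i5  bne.BR  -- no-port BR/MEM
[4] i6/i7  st.MEM;add.ALU  -- dual
[5] i8  add.ALU  -- RAW r1
[6] i9/i10  and.ALU;st.MEM  -- dual

PAIRS = 4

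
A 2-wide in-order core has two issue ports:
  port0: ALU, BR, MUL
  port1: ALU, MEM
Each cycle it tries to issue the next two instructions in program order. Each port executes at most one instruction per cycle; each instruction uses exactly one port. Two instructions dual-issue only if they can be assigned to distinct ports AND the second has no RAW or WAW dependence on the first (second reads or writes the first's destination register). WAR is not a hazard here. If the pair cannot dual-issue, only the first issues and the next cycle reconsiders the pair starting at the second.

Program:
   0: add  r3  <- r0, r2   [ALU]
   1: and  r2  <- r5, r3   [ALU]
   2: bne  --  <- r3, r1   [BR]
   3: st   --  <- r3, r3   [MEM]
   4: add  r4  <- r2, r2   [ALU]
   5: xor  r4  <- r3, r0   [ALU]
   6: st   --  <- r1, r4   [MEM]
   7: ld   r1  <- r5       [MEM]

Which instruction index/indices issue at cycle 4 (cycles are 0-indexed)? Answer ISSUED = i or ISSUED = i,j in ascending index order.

[0] i0  add.ALU  -- RAW r3
[1] i1,i2  and.ALU;bne.BR  -- pair
[2] i3,i4  st.MEM;add.ALU  -- pair
[3] i5  xor.ALU  -- RAW r4
[4] i6  st.MEM  -- no-port MEM/MEM
[5] i7  ld.MEM  -- tail

ISSUED = 6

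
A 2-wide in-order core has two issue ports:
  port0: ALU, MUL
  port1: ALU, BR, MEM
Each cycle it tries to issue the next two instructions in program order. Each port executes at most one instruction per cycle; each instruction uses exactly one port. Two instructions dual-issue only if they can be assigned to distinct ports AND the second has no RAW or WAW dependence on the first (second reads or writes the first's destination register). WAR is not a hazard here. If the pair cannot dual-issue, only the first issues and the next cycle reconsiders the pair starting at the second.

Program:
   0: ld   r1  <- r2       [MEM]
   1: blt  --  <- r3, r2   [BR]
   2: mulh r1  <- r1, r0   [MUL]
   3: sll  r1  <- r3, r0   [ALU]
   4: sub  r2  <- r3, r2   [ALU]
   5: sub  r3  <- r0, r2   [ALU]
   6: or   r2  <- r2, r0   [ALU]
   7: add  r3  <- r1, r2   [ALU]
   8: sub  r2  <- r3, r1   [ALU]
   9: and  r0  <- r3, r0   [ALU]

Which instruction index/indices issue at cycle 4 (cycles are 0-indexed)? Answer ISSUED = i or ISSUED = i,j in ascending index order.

ISSUED = 7

  cy0 -> i0 (ld) no-port MEM/BR
  cy1 -> i1/i2 (blt;mulh) pair
  cy2 -> i3/i4 (sll;sub) pair
  cy3 -> i5/i6 (sub;or) pair
  cy4 -> i7 (add) RAW r3
  cy5 -> i8/i9 (sub;and) pair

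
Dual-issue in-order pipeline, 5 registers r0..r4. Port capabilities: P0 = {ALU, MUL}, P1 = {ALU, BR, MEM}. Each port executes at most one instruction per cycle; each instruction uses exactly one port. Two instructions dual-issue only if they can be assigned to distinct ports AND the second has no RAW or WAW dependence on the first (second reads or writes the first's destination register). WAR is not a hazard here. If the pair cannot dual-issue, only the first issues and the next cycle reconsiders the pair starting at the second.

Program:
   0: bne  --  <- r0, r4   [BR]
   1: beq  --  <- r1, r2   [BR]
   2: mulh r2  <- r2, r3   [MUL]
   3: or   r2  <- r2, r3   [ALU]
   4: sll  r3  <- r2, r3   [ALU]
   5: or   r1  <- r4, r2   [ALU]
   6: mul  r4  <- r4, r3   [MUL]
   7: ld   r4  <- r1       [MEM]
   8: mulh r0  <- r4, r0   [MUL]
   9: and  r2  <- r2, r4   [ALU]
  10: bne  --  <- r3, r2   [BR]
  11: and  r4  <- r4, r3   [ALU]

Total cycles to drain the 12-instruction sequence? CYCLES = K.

[0] i0  bne.BR  -- no-port BR/BR
[1] i1+i2  beq.BR mulh.MUL  -- 2-wide
[2] i3  or.ALU  -- RAW r2
[3] i4+i5  sll.ALU or.ALU  -- 2-wide
[4] i6  mul.MUL  -- WAW r4
[5] i7  ld.MEM  -- RAW r4
[6] i8+i9  mulh.MUL and.ALU  -- 2-wide
[7] i10+i11  bne.BR and.ALU  -- 2-wide

CYCLES = 8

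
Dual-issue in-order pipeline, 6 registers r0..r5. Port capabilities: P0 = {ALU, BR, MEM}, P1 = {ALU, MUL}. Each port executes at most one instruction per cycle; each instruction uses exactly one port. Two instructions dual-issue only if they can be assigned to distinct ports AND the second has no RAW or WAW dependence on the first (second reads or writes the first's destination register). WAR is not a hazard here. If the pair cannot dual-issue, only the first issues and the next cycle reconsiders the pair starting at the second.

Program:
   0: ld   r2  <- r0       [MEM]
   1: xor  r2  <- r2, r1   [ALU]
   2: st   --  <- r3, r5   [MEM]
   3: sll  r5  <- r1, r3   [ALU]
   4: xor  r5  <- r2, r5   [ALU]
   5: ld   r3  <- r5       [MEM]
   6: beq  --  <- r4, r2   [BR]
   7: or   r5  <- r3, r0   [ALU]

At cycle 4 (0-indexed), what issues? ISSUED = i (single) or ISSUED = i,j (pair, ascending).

ISSUED = 5

c0: i0 ld  RAW+WAW r2
c1: i1+i2 xor st  dual
c2: i3 sll  RAW+WAW r5
c3: i4 xor  RAW r5
c4: i5 ld  no-port MEM/BR
c5: i6+i7 beq or  dual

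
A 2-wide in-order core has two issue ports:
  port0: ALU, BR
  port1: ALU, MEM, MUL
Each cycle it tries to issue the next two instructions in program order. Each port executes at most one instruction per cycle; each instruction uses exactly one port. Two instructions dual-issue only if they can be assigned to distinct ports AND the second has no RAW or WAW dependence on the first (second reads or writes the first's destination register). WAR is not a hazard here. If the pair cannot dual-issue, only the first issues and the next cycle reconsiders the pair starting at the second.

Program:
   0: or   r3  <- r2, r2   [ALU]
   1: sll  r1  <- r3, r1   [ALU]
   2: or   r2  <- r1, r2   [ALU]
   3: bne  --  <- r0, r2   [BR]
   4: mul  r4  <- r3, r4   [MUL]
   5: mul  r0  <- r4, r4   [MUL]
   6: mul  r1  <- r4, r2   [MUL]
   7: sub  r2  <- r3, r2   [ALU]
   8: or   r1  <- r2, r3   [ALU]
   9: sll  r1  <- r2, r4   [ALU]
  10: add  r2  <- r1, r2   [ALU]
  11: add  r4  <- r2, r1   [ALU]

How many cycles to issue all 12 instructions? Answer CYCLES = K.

CYCLES = 10

0. or.ALU @i0  | RAW r3
1. sll.ALU @i1  | RAW r1
2. or.ALU @i2  | RAW r2
3. bne.BR+mul.MUL @i3,i4  | dual
4. mul.MUL @i5  | no-port MUL/MUL
5. mul.MUL+sub.ALU @i6,i7  | dual
6. or.ALU @i8  | WAW r1
7. sll.ALU @i9  | RAW r1
8. add.ALU @i10  | RAW r2
9. add.ALU @i11  | tail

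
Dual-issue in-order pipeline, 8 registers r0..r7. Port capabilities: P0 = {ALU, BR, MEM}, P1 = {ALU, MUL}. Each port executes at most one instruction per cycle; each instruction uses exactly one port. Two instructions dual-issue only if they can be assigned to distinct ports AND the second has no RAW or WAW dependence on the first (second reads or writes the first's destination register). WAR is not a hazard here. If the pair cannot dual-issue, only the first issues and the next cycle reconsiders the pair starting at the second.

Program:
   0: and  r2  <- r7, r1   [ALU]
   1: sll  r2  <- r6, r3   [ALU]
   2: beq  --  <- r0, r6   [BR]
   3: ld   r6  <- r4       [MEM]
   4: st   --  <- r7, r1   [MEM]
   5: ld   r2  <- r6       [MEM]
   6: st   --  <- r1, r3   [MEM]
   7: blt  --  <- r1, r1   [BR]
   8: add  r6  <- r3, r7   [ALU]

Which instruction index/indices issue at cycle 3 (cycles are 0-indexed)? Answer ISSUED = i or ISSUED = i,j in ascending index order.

c0: i0 and  WAW r2
c1: i1+i2 sll;beq  pair
c2: i3 ld  no-port MEM/MEM
c3: i4 st  no-port MEM/MEM
c4: i5 ld  no-port MEM/MEM
c5: i6 st  no-port MEM/BR
c6: i7+i8 blt;add  pair

ISSUED = 4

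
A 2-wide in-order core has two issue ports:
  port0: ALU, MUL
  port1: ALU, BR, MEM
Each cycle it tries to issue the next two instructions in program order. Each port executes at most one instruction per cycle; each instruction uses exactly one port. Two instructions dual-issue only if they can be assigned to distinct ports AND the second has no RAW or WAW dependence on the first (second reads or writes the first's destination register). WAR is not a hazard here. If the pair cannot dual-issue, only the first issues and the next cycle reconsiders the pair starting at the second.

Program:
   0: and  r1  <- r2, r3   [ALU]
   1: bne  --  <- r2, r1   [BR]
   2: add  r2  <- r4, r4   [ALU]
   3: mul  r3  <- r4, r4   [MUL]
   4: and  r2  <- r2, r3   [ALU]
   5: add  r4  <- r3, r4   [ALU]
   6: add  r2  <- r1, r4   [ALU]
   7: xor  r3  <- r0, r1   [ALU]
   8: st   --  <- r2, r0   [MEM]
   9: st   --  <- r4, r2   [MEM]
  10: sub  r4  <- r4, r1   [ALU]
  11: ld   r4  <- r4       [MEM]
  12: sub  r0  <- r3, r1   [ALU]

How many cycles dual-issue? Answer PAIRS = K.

#0 head=0: and.ALU i0 RAW r1
#1 head=1: bne.BR;add.ALU i1&i2 dual
#2 head=3: mul.MUL i3 RAW r3
#3 head=4: and.ALU;add.ALU i4&i5 dual
#4 head=6: add.ALU;xor.ALU i6&i7 dual
#5 head=8: st.MEM i8 no-port MEM/MEM
#6 head=9: st.MEM;sub.ALU i9&i10 dual
#7 head=11: ld.MEM;sub.ALU i11&i12 dual

PAIRS = 5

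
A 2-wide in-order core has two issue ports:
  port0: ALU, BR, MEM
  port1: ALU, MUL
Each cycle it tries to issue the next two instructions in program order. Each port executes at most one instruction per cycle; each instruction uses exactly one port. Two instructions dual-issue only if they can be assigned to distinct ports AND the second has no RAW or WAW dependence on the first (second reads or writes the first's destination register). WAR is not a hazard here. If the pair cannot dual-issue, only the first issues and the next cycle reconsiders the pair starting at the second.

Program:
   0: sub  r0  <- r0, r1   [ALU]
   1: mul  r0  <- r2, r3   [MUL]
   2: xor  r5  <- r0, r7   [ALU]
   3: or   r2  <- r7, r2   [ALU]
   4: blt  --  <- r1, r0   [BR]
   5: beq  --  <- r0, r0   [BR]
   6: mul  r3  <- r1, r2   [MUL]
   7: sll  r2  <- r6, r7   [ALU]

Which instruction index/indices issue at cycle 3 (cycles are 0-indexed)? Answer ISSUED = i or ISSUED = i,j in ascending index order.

ISSUED = 4

  cy0 -> i0 (sub) WAW r0
  cy1 -> i1 (mul) RAW r0
  cy2 -> i2&i3 (xor;or) pair
  cy3 -> i4 (blt) no-port BR/BR
  cy4 -> i5&i6 (beq;mul) pair
  cy5 -> i7 (sll) tail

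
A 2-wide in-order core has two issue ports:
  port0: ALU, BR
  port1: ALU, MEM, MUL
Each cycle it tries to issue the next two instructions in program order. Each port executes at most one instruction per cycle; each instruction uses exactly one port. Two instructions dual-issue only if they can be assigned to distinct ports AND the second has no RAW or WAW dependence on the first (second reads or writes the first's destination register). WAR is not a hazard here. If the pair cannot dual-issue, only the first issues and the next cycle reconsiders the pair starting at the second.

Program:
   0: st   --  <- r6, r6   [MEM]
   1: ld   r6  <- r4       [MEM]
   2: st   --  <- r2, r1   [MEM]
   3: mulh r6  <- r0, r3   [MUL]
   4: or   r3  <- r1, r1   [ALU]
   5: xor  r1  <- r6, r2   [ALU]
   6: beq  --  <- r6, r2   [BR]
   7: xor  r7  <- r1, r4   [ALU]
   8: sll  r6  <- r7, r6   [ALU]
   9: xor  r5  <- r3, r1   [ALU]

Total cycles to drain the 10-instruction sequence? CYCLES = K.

CYCLES = 7

c0: i0 st  no-port MEM/MEM
c1: i1 ld  no-port MEM/MEM
c2: i2 st  no-port MEM/MUL
c3: i3&i4 mulh/or  pair
c4: i5&i6 xor/beq  pair
c5: i7 xor  RAW r7
c6: i8&i9 sll/xor  pair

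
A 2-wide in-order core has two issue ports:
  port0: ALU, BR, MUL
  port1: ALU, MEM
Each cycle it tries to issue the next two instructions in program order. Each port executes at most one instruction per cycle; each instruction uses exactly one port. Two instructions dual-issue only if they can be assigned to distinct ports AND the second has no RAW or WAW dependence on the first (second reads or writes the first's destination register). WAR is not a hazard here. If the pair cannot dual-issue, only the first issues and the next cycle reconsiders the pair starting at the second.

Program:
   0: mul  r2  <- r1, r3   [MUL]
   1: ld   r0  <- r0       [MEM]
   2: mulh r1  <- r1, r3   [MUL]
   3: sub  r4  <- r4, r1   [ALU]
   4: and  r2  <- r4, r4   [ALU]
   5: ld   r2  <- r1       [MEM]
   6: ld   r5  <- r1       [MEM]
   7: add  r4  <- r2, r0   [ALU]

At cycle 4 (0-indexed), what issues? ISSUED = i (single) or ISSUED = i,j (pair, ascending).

0. mul.MUL+ld.MEM @i0+i1  | 2-wide
1. mulh.MUL @i2  | RAW r1
2. sub.ALU @i3  | RAW r4
3. and.ALU @i4  | WAW r2
4. ld.MEM @i5  | no-port MEM/MEM
5. ld.MEM+add.ALU @i6+i7  | 2-wide

ISSUED = 5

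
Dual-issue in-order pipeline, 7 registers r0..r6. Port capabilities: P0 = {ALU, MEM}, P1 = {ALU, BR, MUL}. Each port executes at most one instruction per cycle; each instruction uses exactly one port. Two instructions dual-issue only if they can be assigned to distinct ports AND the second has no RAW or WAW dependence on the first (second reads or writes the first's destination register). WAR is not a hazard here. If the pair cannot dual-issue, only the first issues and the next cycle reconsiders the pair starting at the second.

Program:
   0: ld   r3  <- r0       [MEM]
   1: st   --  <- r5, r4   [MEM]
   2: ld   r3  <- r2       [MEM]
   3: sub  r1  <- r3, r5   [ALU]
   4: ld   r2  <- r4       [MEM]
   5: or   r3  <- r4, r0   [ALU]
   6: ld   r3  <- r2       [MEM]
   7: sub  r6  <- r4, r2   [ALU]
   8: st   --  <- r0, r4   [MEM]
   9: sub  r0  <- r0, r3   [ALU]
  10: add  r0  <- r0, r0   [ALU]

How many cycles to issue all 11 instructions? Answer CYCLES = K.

CYCLES = 8

c0: i0 ld  no-port MEM/MEM
c1: i1 st  no-port MEM/MEM
c2: i2 ld  RAW r3
c3: i3+i4 sub+ld  2-wide
c4: i5 or  WAW r3
c5: i6+i7 ld+sub  2-wide
c6: i8+i9 st+sub  2-wide
c7: i10 add  tail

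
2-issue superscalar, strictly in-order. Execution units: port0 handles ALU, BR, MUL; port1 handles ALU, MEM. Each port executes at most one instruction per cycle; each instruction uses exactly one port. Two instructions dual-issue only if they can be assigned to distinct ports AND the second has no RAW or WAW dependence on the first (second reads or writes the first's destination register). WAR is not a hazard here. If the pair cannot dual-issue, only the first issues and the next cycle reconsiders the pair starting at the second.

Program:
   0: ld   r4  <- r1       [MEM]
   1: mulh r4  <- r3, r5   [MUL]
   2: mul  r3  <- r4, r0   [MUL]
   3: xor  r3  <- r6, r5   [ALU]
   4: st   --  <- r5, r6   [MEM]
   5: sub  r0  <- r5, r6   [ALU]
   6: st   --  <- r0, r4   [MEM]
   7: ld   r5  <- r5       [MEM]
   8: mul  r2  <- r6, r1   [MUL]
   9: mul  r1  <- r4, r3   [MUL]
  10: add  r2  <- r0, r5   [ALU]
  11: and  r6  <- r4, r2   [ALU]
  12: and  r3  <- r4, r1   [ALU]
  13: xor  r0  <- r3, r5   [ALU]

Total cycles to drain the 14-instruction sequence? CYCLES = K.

0. ld @i0  | WAW r4
1. mulh @i1  | no-port MUL/MUL
2. mul @i2  | WAW r3
3. xor/st @i3,i4  | pair
4. sub @i5  | RAW r0
5. st @i6  | no-port MEM/MEM
6. ld/mul @i7,i8  | pair
7. mul/add @i9,i10  | pair
8. and/and @i11,i12  | pair
9. xor @i13  | tail

CYCLES = 10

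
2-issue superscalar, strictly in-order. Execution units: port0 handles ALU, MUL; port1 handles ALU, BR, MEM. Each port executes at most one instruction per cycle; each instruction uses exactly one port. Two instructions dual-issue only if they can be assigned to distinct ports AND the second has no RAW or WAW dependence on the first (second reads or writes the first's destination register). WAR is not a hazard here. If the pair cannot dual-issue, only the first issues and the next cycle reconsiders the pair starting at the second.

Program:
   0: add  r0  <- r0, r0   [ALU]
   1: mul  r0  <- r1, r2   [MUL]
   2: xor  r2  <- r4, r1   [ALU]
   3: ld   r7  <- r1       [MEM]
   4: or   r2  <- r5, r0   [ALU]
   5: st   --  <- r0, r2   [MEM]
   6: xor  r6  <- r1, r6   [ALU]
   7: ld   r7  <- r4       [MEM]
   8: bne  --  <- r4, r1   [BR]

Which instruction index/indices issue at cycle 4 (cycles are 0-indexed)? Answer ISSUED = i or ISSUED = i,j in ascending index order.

ISSUED = 7

t=0 i0:add ; WAW r0
t=1 i1+i2:mul;xor ; 2-wide
t=2 i3+i4:ld;or ; 2-wide
t=3 i5+i6:st;xor ; 2-wide
t=4 i7:ld ; no-port MEM/BR
t=5 i8:bne ; tail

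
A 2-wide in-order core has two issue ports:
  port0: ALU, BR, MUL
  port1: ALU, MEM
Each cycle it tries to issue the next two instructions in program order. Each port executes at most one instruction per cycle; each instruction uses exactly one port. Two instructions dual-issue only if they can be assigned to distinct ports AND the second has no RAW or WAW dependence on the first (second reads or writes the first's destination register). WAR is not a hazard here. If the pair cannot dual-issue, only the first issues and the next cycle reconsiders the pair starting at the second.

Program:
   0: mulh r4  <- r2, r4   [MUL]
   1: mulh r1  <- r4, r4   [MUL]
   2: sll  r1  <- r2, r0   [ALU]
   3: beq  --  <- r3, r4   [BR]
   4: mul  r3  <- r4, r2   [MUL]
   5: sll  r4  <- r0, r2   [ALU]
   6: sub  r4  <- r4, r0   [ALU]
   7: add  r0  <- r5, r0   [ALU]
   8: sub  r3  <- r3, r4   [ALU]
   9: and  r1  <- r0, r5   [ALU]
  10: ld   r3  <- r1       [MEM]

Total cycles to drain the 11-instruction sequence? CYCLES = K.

c0: i0 mulh.MUL  no-port MUL/MUL
c1: i1 mulh.MUL  WAW r1
c2: i2/i3 sll.ALU beq.BR  dual
c3: i4/i5 mul.MUL sll.ALU  dual
c4: i6/i7 sub.ALU add.ALU  dual
c5: i8/i9 sub.ALU and.ALU  dual
c6: i10 ld.MEM  tail

CYCLES = 7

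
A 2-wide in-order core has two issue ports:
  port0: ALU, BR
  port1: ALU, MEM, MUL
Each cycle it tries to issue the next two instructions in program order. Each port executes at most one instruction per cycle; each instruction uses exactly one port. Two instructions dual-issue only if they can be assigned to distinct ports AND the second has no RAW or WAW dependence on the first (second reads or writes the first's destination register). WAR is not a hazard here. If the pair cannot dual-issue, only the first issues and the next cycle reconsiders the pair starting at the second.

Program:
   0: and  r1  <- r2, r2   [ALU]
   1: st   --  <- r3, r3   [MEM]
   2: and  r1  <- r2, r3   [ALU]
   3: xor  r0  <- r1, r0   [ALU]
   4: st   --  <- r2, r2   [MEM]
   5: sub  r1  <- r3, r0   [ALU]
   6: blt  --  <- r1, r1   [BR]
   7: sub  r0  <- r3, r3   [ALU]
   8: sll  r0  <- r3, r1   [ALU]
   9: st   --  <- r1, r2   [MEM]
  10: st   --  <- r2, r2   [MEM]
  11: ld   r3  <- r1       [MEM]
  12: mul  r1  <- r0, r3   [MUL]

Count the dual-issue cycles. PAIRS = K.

t=0 i0+i1:and.ALU+st.MEM ; dual
t=1 i2:and.ALU ; RAW r1
t=2 i3+i4:xor.ALU+st.MEM ; dual
t=3 i5:sub.ALU ; RAW r1
t=4 i6+i7:blt.BR+sub.ALU ; dual
t=5 i8+i9:sll.ALU+st.MEM ; dual
t=6 i10:st.MEM ; no-port MEM/MEM
t=7 i11:ld.MEM ; no-port MEM/MUL
t=8 i12:mul.MUL ; tail

PAIRS = 4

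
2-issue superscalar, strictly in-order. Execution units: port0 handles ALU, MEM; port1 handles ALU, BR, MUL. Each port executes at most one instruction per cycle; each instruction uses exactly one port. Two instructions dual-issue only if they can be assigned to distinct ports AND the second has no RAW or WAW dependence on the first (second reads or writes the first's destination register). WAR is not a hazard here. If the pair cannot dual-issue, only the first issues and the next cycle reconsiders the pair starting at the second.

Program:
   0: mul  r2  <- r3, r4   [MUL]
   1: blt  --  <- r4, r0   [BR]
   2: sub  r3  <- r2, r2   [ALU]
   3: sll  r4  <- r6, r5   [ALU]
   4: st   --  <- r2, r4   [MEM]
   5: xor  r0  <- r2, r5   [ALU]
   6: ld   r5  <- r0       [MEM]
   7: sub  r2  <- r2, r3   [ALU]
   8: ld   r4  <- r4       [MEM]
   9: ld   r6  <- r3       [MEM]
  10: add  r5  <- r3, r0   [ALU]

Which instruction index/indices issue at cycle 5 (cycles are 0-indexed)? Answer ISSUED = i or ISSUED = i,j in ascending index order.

ISSUED = 8

c0: i0 mul.MUL  no-port MUL/BR
c1: i1+i2 blt.BR;sub.ALU  pair
c2: i3 sll.ALU  RAW r4
c3: i4+i5 st.MEM;xor.ALU  pair
c4: i6+i7 ld.MEM;sub.ALU  pair
c5: i8 ld.MEM  no-port MEM/MEM
c6: i9+i10 ld.MEM;add.ALU  pair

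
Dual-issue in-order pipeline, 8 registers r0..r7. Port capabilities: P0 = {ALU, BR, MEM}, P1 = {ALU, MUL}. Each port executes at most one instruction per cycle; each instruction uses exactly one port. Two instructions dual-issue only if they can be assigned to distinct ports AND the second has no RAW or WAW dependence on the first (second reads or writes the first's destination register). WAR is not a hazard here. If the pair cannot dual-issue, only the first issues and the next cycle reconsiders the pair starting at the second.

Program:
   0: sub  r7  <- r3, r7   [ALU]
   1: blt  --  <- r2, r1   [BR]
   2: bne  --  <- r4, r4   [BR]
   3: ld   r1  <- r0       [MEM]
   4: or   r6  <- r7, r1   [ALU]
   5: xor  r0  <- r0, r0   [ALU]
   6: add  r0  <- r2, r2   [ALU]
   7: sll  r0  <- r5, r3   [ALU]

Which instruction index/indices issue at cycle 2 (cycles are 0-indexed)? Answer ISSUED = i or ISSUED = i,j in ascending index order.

  cy0 -> i0+i1 (sub/blt) 2-wide
  cy1 -> i2 (bne) no-port BR/MEM
  cy2 -> i3 (ld) RAW r1
  cy3 -> i4+i5 (or/xor) 2-wide
  cy4 -> i6 (add) WAW r0
  cy5 -> i7 (sll) tail

ISSUED = 3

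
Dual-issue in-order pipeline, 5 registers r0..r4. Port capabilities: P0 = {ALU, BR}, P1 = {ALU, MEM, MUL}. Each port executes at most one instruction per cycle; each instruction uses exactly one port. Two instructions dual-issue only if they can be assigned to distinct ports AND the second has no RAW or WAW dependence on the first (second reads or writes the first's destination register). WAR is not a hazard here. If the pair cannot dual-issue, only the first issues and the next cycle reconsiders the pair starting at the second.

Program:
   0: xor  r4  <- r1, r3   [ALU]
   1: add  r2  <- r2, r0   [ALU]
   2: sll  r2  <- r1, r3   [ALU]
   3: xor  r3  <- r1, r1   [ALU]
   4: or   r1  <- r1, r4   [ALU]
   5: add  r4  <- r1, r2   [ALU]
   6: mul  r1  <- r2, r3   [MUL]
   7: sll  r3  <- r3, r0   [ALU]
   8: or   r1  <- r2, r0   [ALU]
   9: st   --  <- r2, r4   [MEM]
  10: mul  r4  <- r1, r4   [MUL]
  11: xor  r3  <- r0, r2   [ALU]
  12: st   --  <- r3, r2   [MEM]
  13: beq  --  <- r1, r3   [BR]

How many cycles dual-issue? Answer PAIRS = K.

t=0 i0+i1:xor+add ; 2-wide
t=1 i2+i3:sll+xor ; 2-wide
t=2 i4:or ; RAW r1
t=3 i5+i6:add+mul ; 2-wide
t=4 i7+i8:sll+or ; 2-wide
t=5 i9:st ; no-port MEM/MUL
t=6 i10+i11:mul+xor ; 2-wide
t=7 i12+i13:st+beq ; 2-wide

PAIRS = 6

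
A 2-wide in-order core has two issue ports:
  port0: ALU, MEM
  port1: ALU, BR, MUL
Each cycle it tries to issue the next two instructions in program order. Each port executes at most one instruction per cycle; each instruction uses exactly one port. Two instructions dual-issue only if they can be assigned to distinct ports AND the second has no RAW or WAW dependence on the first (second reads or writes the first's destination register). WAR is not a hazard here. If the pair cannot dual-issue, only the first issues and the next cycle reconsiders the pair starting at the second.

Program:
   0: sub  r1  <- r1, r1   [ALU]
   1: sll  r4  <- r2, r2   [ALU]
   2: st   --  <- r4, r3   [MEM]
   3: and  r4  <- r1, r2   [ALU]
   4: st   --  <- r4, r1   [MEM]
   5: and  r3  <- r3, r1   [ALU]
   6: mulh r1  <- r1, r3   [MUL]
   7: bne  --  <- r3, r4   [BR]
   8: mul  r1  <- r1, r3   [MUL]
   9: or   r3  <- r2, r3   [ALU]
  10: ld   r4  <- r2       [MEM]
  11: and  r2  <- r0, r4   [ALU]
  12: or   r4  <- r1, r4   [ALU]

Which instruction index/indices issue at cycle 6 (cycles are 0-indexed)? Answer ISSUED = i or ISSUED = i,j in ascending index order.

t=0 i0+i1:sub.ALU sll.ALU ; dual
t=1 i2+i3:st.MEM and.ALU ; dual
t=2 i4+i5:st.MEM and.ALU ; dual
t=3 i6:mulh.MUL ; no-port MUL/BR
t=4 i7:bne.BR ; no-port BR/MUL
t=5 i8+i9:mul.MUL or.ALU ; dual
t=6 i10:ld.MEM ; RAW r4
t=7 i11+i12:and.ALU or.ALU ; dual

ISSUED = 10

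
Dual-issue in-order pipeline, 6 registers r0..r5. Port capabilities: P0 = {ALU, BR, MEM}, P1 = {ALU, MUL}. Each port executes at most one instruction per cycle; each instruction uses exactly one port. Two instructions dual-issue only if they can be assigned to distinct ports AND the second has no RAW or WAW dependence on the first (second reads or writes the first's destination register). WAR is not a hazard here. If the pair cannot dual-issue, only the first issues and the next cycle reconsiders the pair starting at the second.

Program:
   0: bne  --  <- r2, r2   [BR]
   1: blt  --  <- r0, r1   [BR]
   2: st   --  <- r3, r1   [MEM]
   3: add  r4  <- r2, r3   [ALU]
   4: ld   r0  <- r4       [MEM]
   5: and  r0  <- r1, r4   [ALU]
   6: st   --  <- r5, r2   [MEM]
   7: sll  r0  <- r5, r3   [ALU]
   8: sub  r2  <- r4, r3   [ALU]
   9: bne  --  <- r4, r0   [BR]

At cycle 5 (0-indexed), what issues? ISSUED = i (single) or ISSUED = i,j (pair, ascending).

t=0 i0:bne ; no-port BR/BR
t=1 i1:blt ; no-port BR/MEM
t=2 i2/i3:st+add ; pair
t=3 i4:ld ; WAW r0
t=4 i5/i6:and+st ; pair
t=5 i7/i8:sll+sub ; pair
t=6 i9:bne ; tail

ISSUED = 7,8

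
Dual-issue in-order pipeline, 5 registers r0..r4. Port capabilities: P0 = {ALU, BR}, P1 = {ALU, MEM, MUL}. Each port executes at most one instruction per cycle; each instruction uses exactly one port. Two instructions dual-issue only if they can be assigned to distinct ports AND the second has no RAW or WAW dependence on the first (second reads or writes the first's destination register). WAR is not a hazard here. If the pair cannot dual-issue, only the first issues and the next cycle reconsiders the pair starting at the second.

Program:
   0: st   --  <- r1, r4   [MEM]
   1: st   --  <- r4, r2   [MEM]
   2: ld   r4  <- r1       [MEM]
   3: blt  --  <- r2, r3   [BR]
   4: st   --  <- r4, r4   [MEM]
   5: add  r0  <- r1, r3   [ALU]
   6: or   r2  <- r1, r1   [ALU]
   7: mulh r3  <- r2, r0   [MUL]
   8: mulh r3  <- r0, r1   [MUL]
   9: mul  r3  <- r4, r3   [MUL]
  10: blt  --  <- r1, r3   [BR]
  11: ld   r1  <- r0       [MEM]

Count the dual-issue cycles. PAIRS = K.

PAIRS = 3

0. st.MEM @i0  | no-port MEM/MEM
1. st.MEM @i1  | no-port MEM/MEM
2. ld.MEM blt.BR @i2&i3  | pair
3. st.MEM add.ALU @i4&i5  | pair
4. or.ALU @i6  | RAW r2
5. mulh.MUL @i7  | no-port MUL/MUL
6. mulh.MUL @i8  | no-port MUL/MUL
7. mul.MUL @i9  | RAW r3
8. blt.BR ld.MEM @i10&i11  | pair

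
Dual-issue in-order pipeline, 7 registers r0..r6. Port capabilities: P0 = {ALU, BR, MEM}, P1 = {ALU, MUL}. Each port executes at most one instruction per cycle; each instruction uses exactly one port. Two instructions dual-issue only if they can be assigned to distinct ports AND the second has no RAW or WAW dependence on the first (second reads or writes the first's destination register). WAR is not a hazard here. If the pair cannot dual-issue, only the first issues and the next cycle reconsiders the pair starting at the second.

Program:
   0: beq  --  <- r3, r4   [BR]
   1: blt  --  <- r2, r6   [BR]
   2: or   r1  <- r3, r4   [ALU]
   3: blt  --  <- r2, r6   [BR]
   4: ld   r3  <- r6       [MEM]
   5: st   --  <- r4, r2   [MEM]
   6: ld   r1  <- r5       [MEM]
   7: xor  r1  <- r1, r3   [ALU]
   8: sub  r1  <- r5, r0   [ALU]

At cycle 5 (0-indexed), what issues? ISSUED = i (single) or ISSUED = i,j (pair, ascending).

0. beq.BR @i0  | no-port BR/BR
1. blt.BR or.ALU @i1&i2  | 2-wide
2. blt.BR @i3  | no-port BR/MEM
3. ld.MEM @i4  | no-port MEM/MEM
4. st.MEM @i5  | no-port MEM/MEM
5. ld.MEM @i6  | RAW+WAW r1
6. xor.ALU @i7  | WAW r1
7. sub.ALU @i8  | tail

ISSUED = 6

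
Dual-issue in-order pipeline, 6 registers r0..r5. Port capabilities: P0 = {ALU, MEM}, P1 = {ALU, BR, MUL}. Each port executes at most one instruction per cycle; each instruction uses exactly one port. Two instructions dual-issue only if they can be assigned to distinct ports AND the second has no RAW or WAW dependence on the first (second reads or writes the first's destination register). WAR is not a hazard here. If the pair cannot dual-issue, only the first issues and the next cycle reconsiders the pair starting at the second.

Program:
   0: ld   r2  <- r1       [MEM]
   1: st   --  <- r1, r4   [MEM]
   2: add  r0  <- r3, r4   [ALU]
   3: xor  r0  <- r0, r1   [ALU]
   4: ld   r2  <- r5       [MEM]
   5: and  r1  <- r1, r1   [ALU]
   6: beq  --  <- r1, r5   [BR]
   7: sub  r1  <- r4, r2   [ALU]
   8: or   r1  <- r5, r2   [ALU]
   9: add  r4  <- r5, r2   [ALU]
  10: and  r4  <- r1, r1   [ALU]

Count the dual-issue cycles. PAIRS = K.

[0] i0  ld.MEM  -- no-port MEM/MEM
[1] i1,i2  st.MEM/add.ALU  -- dual
[2] i3,i4  xor.ALU/ld.MEM  -- dual
[3] i5  and.ALU  -- RAW r1
[4] i6,i7  beq.BR/sub.ALU  -- dual
[5] i8,i9  or.ALU/add.ALU  -- dual
[6] i10  and.ALU  -- tail

PAIRS = 4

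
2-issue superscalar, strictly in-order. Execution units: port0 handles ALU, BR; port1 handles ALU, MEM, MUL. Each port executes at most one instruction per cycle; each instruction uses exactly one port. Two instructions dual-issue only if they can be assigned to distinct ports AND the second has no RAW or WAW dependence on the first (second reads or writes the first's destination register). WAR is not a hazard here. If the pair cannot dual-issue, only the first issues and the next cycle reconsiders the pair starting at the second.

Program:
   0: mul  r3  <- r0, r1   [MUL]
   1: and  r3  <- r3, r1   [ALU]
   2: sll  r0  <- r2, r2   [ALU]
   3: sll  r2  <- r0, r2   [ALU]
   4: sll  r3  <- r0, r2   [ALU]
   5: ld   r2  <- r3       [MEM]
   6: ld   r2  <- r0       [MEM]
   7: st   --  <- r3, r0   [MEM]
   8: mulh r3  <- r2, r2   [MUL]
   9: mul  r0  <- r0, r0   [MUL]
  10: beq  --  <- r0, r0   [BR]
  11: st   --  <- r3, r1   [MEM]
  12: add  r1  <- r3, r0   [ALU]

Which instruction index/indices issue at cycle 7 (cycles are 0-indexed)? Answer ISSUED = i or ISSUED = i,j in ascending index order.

ISSUED = 8

  cy0 -> i0 (mul) RAW+WAW r3
  cy1 -> i1&i2 (and+sll) dual
  cy2 -> i3 (sll) RAW r2
  cy3 -> i4 (sll) RAW r3
  cy4 -> i5 (ld) no-port MEM/MEM
  cy5 -> i6 (ld) no-port MEM/MEM
  cy6 -> i7 (st) no-port MEM/MUL
  cy7 -> i8 (mulh) no-port MUL/MUL
  cy8 -> i9 (mul) RAW r0
  cy9 -> i10&i11 (beq+st) dual
  cy10 -> i12 (add) tail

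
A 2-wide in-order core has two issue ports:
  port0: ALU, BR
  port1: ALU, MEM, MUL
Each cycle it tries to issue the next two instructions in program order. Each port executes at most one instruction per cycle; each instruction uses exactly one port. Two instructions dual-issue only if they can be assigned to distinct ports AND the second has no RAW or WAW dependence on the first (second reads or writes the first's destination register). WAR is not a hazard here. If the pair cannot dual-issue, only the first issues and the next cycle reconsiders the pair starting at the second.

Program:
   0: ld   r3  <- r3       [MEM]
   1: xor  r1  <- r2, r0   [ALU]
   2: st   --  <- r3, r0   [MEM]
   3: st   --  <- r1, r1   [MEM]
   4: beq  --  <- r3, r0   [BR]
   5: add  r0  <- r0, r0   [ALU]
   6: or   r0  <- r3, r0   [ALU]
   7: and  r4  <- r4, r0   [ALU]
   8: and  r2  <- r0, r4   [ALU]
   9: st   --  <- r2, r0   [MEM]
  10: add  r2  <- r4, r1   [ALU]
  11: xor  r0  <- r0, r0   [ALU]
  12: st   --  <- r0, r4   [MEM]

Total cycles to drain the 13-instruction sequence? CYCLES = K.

  cy0 -> i0+i1 (ld.MEM xor.ALU) 2-wide
  cy1 -> i2 (st.MEM) no-port MEM/MEM
  cy2 -> i3+i4 (st.MEM beq.BR) 2-wide
  cy3 -> i5 (add.ALU) RAW+WAW r0
  cy4 -> i6 (or.ALU) RAW r0
  cy5 -> i7 (and.ALU) RAW r4
  cy6 -> i8 (and.ALU) RAW r2
  cy7 -> i9+i10 (st.MEM add.ALU) 2-wide
  cy8 -> i11 (xor.ALU) RAW r0
  cy9 -> i12 (st.MEM) tail

CYCLES = 10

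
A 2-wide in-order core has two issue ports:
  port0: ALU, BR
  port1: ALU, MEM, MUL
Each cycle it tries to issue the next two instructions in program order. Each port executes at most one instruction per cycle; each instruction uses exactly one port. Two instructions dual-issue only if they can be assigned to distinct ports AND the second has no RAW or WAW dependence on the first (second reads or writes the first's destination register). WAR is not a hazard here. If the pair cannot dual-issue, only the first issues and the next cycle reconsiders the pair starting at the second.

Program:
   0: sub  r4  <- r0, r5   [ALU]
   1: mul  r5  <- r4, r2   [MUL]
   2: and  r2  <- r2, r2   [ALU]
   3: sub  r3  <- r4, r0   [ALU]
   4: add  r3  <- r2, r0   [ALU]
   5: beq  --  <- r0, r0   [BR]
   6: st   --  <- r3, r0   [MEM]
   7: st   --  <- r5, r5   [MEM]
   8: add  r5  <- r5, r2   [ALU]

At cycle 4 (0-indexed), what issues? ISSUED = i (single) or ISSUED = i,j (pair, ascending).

ISSUED = 6

#0 head=0: sub.ALU i0 RAW r4
#1 head=1: mul.MUL+and.ALU i1+i2 dual
#2 head=3: sub.ALU i3 WAW r3
#3 head=4: add.ALU+beq.BR i4+i5 dual
#4 head=6: st.MEM i6 no-port MEM/MEM
#5 head=7: st.MEM+add.ALU i7+i8 dual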